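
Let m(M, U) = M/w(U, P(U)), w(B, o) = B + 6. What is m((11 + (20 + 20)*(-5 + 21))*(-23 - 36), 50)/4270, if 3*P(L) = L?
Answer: -5487/34160 ≈ -0.16063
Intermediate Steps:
P(L) = L/3
w(B, o) = 6 + B
m(M, U) = M/(6 + U)
m((11 + (20 + 20)*(-5 + 21))*(-23 - 36), 50)/4270 = (((11 + (20 + 20)*(-5 + 21))*(-23 - 36))/(6 + 50))/4270 = (((11 + 40*16)*(-59))/56)*(1/4270) = (((11 + 640)*(-59))*(1/56))*(1/4270) = ((651*(-59))*(1/56))*(1/4270) = -38409*1/56*(1/4270) = -5487/8*1/4270 = -5487/34160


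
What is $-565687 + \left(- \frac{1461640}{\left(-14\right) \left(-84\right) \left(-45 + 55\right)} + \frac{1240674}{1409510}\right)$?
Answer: $- \frac{117234768128767}{207197970} \approx -5.6581 \cdot 10^{5}$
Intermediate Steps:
$-565687 + \left(- \frac{1461640}{\left(-14\right) \left(-84\right) \left(-45 + 55\right)} + \frac{1240674}{1409510}\right) = -565687 + \left(- \frac{1461640}{1176 \cdot 10} + 1240674 \cdot \frac{1}{1409510}\right) = -565687 + \left(- \frac{1461640}{11760} + \frac{620337}{704755}\right) = -565687 + \left(\left(-1461640\right) \frac{1}{11760} + \frac{620337}{704755}\right) = -565687 + \left(- \frac{36541}{294} + \frac{620337}{704755}\right) = -565687 - \frac{25570073377}{207197970} = - \frac{117234768128767}{207197970}$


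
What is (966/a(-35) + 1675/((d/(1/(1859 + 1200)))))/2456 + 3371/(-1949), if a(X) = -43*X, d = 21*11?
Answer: -1257625001173637/727227207084840 ≈ -1.7293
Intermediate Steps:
d = 231
(966/a(-35) + 1675/((d/(1/(1859 + 1200)))))/2456 + 3371/(-1949) = (966/((-43*(-35))) + 1675/((231/(1/(1859 + 1200)))))/2456 + 3371/(-1949) = (966/1505 + 1675/((231/(1/3059))))*(1/2456) + 3371*(-1/1949) = (966*(1/1505) + 1675/((231/(1/3059))))*(1/2456) - 3371/1949 = (138/215 + 1675/((231*3059)))*(1/2456) - 3371/1949 = (138/215 + 1675/706629)*(1/2456) - 3371/1949 = (97874927/151925235)*(1/2456) - 3371/1949 = 97874927/373128377160 - 3371/1949 = -1257625001173637/727227207084840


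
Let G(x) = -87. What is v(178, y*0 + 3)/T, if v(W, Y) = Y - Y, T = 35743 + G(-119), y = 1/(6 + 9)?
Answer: 0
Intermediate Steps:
y = 1/15 ≈ 0.066667
T = 35656 (T = 35743 - 87 = 35656)
v(W, Y) = 0
v(178, y*0 + 3)/T = 0/35656 = 0*(1/35656) = 0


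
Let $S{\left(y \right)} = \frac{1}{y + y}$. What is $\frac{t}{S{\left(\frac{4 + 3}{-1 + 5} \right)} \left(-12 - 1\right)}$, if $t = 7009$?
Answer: $- \frac{49063}{26} \approx -1887.0$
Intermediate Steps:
$S{\left(y \right)} = \frac{1}{2 y}$
$\frac{t}{S{\left(\frac{4 + 3}{-1 + 5} \right)} \left(-12 - 1\right)} = \frac{7009}{\frac{1}{2 \frac{4 + 3}{-1 + 5}} \left(-12 - 1\right)} = \frac{7009}{\frac{1}{2 \cdot \frac{7}{4}} \left(-13\right)} = \frac{7009}{\frac{1}{2} \cdot \frac{4}{7} \left(-13\right)} = \frac{7009}{\frac{2}{7} \left(-13\right)} = \frac{7009}{- \frac{26}{7}} = 7009 \left(- \frac{7}{26}\right) = - \frac{49063}{26}$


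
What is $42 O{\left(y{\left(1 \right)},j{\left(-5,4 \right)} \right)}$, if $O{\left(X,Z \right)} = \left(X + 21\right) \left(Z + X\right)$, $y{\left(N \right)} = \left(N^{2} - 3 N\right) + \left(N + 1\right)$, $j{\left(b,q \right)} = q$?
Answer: $3528$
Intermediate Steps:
$y{\left(N \right)} = 1 + N^{2} - 2 N$ ($y{\left(N \right)} = \left(N^{2} - 3 N\right) + \left(1 + N\right) = 1 + N^{2} - 2 N$)
$O{\left(X,Z \right)} = \left(21 + X\right) \left(X + Z\right)$
$42 O{\left(y{\left(1 \right)},j{\left(-5,4 \right)} \right)} = 42 \left(\left(1 + 1^{2} - 2\right)^{2} + 21 \left(1 + 1^{2} - 2\right) + 21 \cdot 4 + \left(1 + 1^{2} - 2\right) 4\right) = 42 \left(\left(1 + 1 - 2\right)^{2} + 21 \left(1 + 1 - 2\right) + 84 + \left(1 + 1 - 2\right) 4\right) = 42 \left(0^{2} + 21 \cdot 0 + 84 + 0 \cdot 4\right) = 42 \left(0 + 0 + 84 + 0\right) = 42 \cdot 84 = 3528$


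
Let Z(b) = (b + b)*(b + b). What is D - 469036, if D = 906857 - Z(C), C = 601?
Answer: -1006983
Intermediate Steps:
Z(b) = 4*b**2 (Z(b) = (2*b)*(2*b) = 4*b**2)
D = -537947 (D = 906857 - 4*601**2 = 906857 - 4*361201 = 906857 - 1*1444804 = 906857 - 1444804 = -537947)
D - 469036 = -537947 - 469036 = -1006983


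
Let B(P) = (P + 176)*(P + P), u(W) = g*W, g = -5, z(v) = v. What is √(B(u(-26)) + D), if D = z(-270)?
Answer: 3*√8810 ≈ 281.58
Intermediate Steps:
D = -270
u(W) = -5*W
B(P) = 2*P*(176 + P) (B(P) = (176 + P)*(2*P) = 2*P*(176 + P))
√(B(u(-26)) + D) = √(2*(-5*(-26))*(176 - 5*(-26)) - 270) = √(2*130*(176 + 130) - 270) = √(2*130*306 - 270) = √(79560 - 270) = √79290 = 3*√8810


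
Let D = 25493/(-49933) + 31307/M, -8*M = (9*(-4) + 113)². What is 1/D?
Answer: -22773289/973628265 ≈ -0.023390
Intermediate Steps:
M = -5929/8 (M = -(9*(-4) + 113)²/8 = -(-36 + 113)²/8 = -⅛*77² = -⅛*5929 = -5929/8 ≈ -741.13)
D = -973628265/22773289 (D = 25493/(-49933) + 31307/(-5929/8) = 25493*(-1/49933) + 31307*(-8/5929) = -1961/3841 - 250456/5929 = -973628265/22773289 ≈ -42.753)
1/D = 1/(-973628265/22773289) = -22773289/973628265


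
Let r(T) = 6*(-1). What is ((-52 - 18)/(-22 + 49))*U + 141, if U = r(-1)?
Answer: 1409/9 ≈ 156.56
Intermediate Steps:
r(T) = -6
U = -6
((-52 - 18)/(-22 + 49))*U + 141 = ((-52 - 18)/(-22 + 49))*(-6) + 141 = -70/27*(-6) + 141 = 140/9 + 141 = 1409/9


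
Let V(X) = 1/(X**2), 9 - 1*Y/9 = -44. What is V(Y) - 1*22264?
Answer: -5065705655/227529 ≈ -22264.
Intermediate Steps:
Y = 477 (Y = 81 - 9*(-44) = 81 + 396 = 477)
V(X) = X**(-2)
V(Y) - 1*22264 = 477**(-2) - 1*22264 = 1/227529 - 22264 = -5065705655/227529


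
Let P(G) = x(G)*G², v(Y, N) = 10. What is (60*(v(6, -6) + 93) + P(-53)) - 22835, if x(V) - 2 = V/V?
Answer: -8228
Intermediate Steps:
x(V) = 3 (x(V) = 2 + V/V = 2 + 1 = 3)
P(G) = 3*G²
(60*(v(6, -6) + 93) + P(-53)) - 22835 = (60*(10 + 93) + 3*(-53)²) - 22835 = (60*103 + 3*2809) - 22835 = (6180 + 8427) - 22835 = 14607 - 22835 = -8228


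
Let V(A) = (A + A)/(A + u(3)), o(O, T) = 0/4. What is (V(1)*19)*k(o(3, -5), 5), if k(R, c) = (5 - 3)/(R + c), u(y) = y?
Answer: 19/5 ≈ 3.8000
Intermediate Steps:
o(O, T) = 0 (o(O, T) = 0*(¼) = 0)
V(A) = 2*A/(3 + A) (V(A) = (A + A)/(A + 3) = (2*A)/(3 + A) = 2*A/(3 + A))
k(R, c) = 2/(R + c)
(V(1)*19)*k(o(3, -5), 5) = ((2*1/(3 + 1))*19)*(2/(0 + 5)) = ((2*1/4)*19)*(2/5) = ((2*1*(¼))*19)*(2*(⅕)) = ((½)*19)*(⅖) = (19/2)*(⅖) = 19/5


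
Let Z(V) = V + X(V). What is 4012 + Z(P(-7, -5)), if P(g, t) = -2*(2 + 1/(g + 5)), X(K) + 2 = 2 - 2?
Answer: 4007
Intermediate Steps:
X(K) = -2 (X(K) = -2 + (2 - 2) = -2 + 0 = -2)
P(g, t) = -4 - 2/(5 + g) (P(g, t) = -2*(2 + 1/(5 + g)) = -4 - 2/(5 + g))
Z(V) = -2 + V (Z(V) = V - 2 = -2 + V)
4012 + Z(P(-7, -5)) = 4012 + (-2 + 2*(-11 - 2*(-7))/(5 - 7)) = 4012 + (-2 + 2*(-11 + 14)/(-2)) = 4012 + (-2 + 2*(-1/2)*3) = 4012 + (-2 - 3) = 4012 - 5 = 4007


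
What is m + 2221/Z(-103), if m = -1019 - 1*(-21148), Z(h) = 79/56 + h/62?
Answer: 4900459/435 ≈ 11265.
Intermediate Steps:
Z(h) = 79/56 + h/62 (Z(h) = 79*(1/56) + h*(1/62) = 79/56 + h/62)
m = 20129 (m = -1019 + 21148 = 20129)
m + 2221/Z(-103) = 20129 + 2221/(79/56 + (1/62)*(-103)) = 20129 + 2221/(79/56 - 103/62) = 20129 + 2221/(-435/1736) = 20129 + 2221*(-1736/435) = 20129 - 3855656/435 = 4900459/435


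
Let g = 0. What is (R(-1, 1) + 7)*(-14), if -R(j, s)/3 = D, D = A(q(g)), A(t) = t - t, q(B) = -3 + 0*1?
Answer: -98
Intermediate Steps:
q(B) = -3 (q(B) = -3 + 0 = -3)
A(t) = 0
D = 0
R(j, s) = 0 (R(j, s) = -3*0 = 0)
(R(-1, 1) + 7)*(-14) = (0 + 7)*(-14) = 7*(-14) = -98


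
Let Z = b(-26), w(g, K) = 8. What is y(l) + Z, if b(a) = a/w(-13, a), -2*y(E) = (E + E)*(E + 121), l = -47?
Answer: 13899/4 ≈ 3474.8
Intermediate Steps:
y(E) = -E*(121 + E) (y(E) = -(E + E)*(E + 121)/2 = -2*E*(121 + E)/2 = -E*(121 + E))
b(a) = a/8
Z = -13/4 (Z = (1/8)*(-26) = -13/4 ≈ -3.2500)
y(l) + Z = -1*(-47)*(121 - 47) - 13/4 = -1*(-47)*74 - 13/4 = 3478 - 13/4 = 13899/4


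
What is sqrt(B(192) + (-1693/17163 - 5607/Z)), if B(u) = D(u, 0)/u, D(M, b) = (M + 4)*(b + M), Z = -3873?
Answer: 2*sqrt(2691358047611581)/7385811 ≈ 14.048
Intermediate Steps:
D(M, b) = (4 + M)*(M + b)
B(u) = (u**2 + 4*u)/u (B(u) = (u**2 + 4*u + 4*0 + u*0)/u = (u**2 + 4*u + 0 + 0)/u = (u**2 + 4*u)/u)
sqrt(B(192) + (-1693/17163 - 5607/Z)) = sqrt((4 + 192) + (-1693/17163 - 5607/(-3873))) = sqrt(196 + (-1693*1/17163 - 5607*(-1/3873))) = sqrt(196 + (-1693/17163 + 1869/1291)) = sqrt(196 + 29891984/22157433) = sqrt(4372748852/22157433) = 2*sqrt(2691358047611581)/7385811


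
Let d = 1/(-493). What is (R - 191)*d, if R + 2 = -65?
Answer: 258/493 ≈ 0.52333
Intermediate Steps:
d = -1/493 ≈ -0.0020284
R = -67 (R = -2 - 65 = -67)
(R - 191)*d = (-67 - 191)*(-1/493) = -258*(-1/493) = 258/493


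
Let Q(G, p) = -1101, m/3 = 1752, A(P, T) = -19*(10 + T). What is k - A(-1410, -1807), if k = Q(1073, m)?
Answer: -35244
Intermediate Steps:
A(P, T) = -190 - 19*T
m = 5256 (m = 3*1752 = 5256)
k = -1101
k - A(-1410, -1807) = -1101 - (-190 - 19*(-1807)) = -1101 - (-190 + 34333) = -1101 - 1*34143 = -1101 - 34143 = -35244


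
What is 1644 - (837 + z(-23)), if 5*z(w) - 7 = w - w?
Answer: 4028/5 ≈ 805.60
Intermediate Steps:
z(w) = 7/5 (z(w) = 7/5 + (w - w)/5 = 7/5 + (⅕)*0 = 7/5 + 0 = 7/5)
1644 - (837 + z(-23)) = 1644 - (837 + 7/5) = 1644 - 1*4192/5 = 1644 - 4192/5 = 4028/5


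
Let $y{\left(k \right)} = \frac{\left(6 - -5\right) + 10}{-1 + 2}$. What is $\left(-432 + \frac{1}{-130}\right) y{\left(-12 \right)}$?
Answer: $- \frac{1179381}{130} \approx -9072.2$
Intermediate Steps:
$y{\left(k \right)} = 21$ ($y{\left(k \right)} = \frac{\left(6 + 5\right) + 10}{1} = \left(11 + 10\right) 1 = 21 \cdot 1 = 21$)
$\left(-432 + \frac{1}{-130}\right) y{\left(-12 \right)} = \left(-432 + \frac{1}{-130}\right) 21 = \left(-432 - \frac{1}{130}\right) 21 = \left(- \frac{56161}{130}\right) 21 = - \frac{1179381}{130}$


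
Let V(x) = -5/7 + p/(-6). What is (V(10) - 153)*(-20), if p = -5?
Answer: 64210/21 ≈ 3057.6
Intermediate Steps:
V(x) = 5/42 (V(x) = -5/7 - 5/(-6) = -5*⅐ - 5*(-⅙) = -5/7 + ⅚ = 5/42)
(V(10) - 153)*(-20) = (5/42 - 153)*(-20) = -6421/42*(-20) = 64210/21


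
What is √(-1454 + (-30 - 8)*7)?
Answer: 2*I*√430 ≈ 41.473*I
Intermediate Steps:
√(-1454 + (-30 - 8)*7) = √(-1454 - 38*7) = √(-1454 - 266) = √(-1720) = 2*I*√430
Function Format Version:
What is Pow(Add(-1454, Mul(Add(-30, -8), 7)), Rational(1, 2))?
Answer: Mul(2, I, Pow(430, Rational(1, 2))) ≈ Mul(41.473, I)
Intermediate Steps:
Pow(Add(-1454, Mul(Add(-30, -8), 7)), Rational(1, 2)) = Pow(Add(-1454, Mul(-38, 7)), Rational(1, 2)) = Pow(Add(-1454, -266), Rational(1, 2)) = Pow(-1720, Rational(1, 2)) = Mul(2, I, Pow(430, Rational(1, 2)))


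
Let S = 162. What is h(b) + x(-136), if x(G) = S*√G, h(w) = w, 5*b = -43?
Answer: -43/5 + 324*I*√34 ≈ -8.6 + 1889.2*I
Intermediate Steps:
b = -43/5 (b = (⅕)*(-43) = -43/5 ≈ -8.6000)
x(G) = 162*√G
h(b) + x(-136) = -43/5 + 162*√(-136) = -43/5 + 162*(2*I*√34) = -43/5 + 324*I*√34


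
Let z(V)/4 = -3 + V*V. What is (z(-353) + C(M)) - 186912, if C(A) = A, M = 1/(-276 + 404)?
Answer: 39873537/128 ≈ 3.1151e+5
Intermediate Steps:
M = 1/128 ≈ 0.0078125
z(V) = -12 + 4*V² (z(V) = 4*(-3 + V*V) = 4*(-3 + V²) = -12 + 4*V²)
(z(-353) + C(M)) - 186912 = ((-12 + 4*(-353)²) + 1/128) - 186912 = ((-12 + 4*124609) + 1/128) - 186912 = ((-12 + 498436) + 1/128) - 186912 = (498424 + 1/128) - 186912 = 63798273/128 - 186912 = 39873537/128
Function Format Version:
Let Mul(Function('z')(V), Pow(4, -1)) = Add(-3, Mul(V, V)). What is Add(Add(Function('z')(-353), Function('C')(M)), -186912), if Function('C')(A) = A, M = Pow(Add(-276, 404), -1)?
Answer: Rational(39873537, 128) ≈ 3.1151e+5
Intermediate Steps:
M = Rational(1, 128) (M = Pow(128, -1) = Rational(1, 128) ≈ 0.0078125)
Function('z')(V) = Add(-12, Mul(4, Pow(V, 2))) (Function('z')(V) = Mul(4, Add(-3, Mul(V, V))) = Mul(4, Add(-3, Pow(V, 2))) = Add(-12, Mul(4, Pow(V, 2))))
Add(Add(Function('z')(-353), Function('C')(M)), -186912) = Add(Add(Add(-12, Mul(4, Pow(-353, 2))), Rational(1, 128)), -186912) = Add(Add(Add(-12, Mul(4, 124609)), Rational(1, 128)), -186912) = Add(Add(Add(-12, 498436), Rational(1, 128)), -186912) = Add(Add(498424, Rational(1, 128)), -186912) = Add(Rational(63798273, 128), -186912) = Rational(39873537, 128)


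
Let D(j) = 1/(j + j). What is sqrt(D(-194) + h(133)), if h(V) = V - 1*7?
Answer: sqrt(4742039)/194 ≈ 11.225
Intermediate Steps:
D(j) = 1/(2*j)
h(V) = -7 + V (h(V) = V - 7 = -7 + V)
sqrt(D(-194) + h(133)) = sqrt((1/2)/(-194) + (-7 + 133)) = sqrt((1/2)*(-1/194) + 126) = sqrt(-1/388 + 126) = sqrt(48887/388) = sqrt(4742039)/194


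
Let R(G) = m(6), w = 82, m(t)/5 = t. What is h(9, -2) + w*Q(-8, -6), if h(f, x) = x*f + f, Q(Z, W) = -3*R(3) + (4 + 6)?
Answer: -6569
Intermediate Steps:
m(t) = 5*t
R(G) = 30 (R(G) = 5*6 = 30)
Q(Z, W) = -80 (Q(Z, W) = -3*30 + (4 + 6) = -90 + 10 = -80)
h(f, x) = f + f*x (h(f, x) = f*x + f = f + f*x)
h(9, -2) + w*Q(-8, -6) = 9*(1 - 2) + 82*(-80) = 9*(-1) - 6560 = -9 - 6560 = -6569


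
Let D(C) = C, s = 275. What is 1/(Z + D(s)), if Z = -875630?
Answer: -1/875355 ≈ -1.1424e-6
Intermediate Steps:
1/(Z + D(s)) = 1/(-875630 + 275) = 1/(-875355) = -1/875355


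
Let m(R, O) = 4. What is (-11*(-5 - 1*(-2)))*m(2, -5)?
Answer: 132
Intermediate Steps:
(-11*(-5 - 1*(-2)))*m(2, -5) = -11*(-5 - 1*(-2))*4 = -11*(-5 + 2)*4 = -11*(-3)*4 = 33*4 = 132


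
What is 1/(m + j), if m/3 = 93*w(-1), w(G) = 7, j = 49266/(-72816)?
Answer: 12136/23693397 ≈ 0.00051221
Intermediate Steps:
j = -8211/12136 (j = 49266*(-1/72816) = -8211/12136 ≈ -0.67658)
m = 1953 (m = 3*(93*7) = 3*651 = 1953)
1/(m + j) = 1/(1953 - 8211/12136) = 1/(23693397/12136) = 12136/23693397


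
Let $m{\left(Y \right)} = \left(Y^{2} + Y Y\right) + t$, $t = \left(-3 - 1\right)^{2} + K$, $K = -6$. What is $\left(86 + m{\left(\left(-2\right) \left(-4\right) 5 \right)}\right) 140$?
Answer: $461440$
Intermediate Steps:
$t = 10$ ($t = \left(-3 - 1\right)^{2} - 6 = \left(-4\right)^{2} - 6 = 16 - 6 = 10$)
$m{\left(Y \right)} = 10 + 2 Y^{2}$ ($m{\left(Y \right)} = \left(Y^{2} + Y Y\right) + 10 = \left(Y^{2} + Y^{2}\right) + 10 = 2 Y^{2} + 10 = 10 + 2 Y^{2}$)
$\left(86 + m{\left(\left(-2\right) \left(-4\right) 5 \right)}\right) 140 = \left(86 + \left(10 + 2 \left(\left(-2\right) \left(-4\right) 5\right)^{2}\right)\right) 140 = \left(86 + \left(10 + 2 \left(8 \cdot 5\right)^{2}\right)\right) 140 = \left(86 + \left(10 + 2 \cdot 40^{2}\right)\right) 140 = \left(86 + \left(10 + 2 \cdot 1600\right)\right) 140 = \left(86 + \left(10 + 3200\right)\right) 140 = \left(86 + 3210\right) 140 = 3296 \cdot 140 = 461440$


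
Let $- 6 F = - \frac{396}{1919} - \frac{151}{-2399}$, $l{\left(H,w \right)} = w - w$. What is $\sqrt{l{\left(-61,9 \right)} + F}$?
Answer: $\frac{\sqrt{18237067950210}}{27622086} \approx 0.1546$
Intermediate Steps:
$l{\left(H,w \right)} = 0$
$F = \frac{660235}{27622086}$ ($F = - \frac{- \frac{396}{1919} - \frac{151}{-2399}}{6} = - \frac{\left(-396\right) \frac{1}{1919} - - \frac{151}{2399}}{6} = - \frac{- \frac{396}{1919} + \frac{151}{2399}}{6} = \left(- \frac{1}{6}\right) \left(- \frac{660235}{4603681}\right) = \frac{660235}{27622086} \approx 0.023902$)
$\sqrt{l{\left(-61,9 \right)} + F} = \sqrt{0 + \frac{660235}{27622086}} = \sqrt{\frac{660235}{27622086}} = \frac{\sqrt{18237067950210}}{27622086}$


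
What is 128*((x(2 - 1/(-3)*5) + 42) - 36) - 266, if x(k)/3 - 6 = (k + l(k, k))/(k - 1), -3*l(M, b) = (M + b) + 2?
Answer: 2886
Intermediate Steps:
l(M, b) = -⅔ - M/3 - b/3 (l(M, b) = -((M + b) + 2)/3 = -(2 + M + b)/3 = -⅔ - M/3 - b/3)
x(k) = 18 + 3*(-⅔ + k/3)/(-1 + k) (x(k) = 18 + 3*((k + (-⅔ - k/3 - k/3))/(k - 1)) = 18 + 3*((k + (-⅔ - 2*k/3))/(-1 + k)) = 18 + 3*((-⅔ + k/3)/(-1 + k)) = 18 + 3*(-⅔ + k/3)/(-1 + k))
128*((x(2 - 1/(-3)*5) + 42) - 36) - 266 = 128*(((-20 + 19*(2 - 1/(-3)*5))/(-1 + (2 - 1/(-3)*5)) + 42) - 36) - 266 = 128*(((-20 + 19*(2 - 1*(-⅓)*5))/(-1 + (2 - 1*(-⅓)*5)) + 42) - 36) - 266 = 128*(((-20 + 19*(2 + (⅓)*5))/(-1 + (2 + (⅓)*5)) + 42) - 36) - 266 = 128*(((-20 + 19*(2 + 5/3))/(-1 + (2 + 5/3)) + 42) - 36) - 266 = 128*(((-20 + 19*(11/3))/(-1 + 11/3) + 42) - 36) - 266 = 128*(((-20 + 209/3)/(8/3) + 42) - 36) - 266 = 128*(((3/8)*(149/3) + 42) - 36) - 266 = 128*((149/8 + 42) - 36) - 266 = 128*(485/8 - 36) - 266 = 128*(197/8) - 266 = 3152 - 266 = 2886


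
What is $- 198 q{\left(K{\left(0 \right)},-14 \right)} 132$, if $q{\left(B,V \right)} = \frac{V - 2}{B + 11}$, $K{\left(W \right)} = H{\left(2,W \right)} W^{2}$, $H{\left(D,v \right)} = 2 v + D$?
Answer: $38016$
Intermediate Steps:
$H{\left(D,v \right)} = D + 2 v$
$K{\left(W \right)} = W^{2} \left(2 + 2 W\right)$ ($K{\left(W \right)} = \left(2 + 2 W\right) W^{2} = W^{2} \left(2 + 2 W\right)$)
$q{\left(B,V \right)} = \frac{-2 + V}{11 + B}$
$- 198 q{\left(K{\left(0 \right)},-14 \right)} 132 = - 198 \frac{-2 - 14}{11 + 2 \cdot 0^{2} \left(1 + 0\right)} 132 = - 198 \frac{1}{11 + 2 \cdot 0 \cdot 1} \left(-16\right) 132 = - 198 \frac{1}{11 + 0} \left(-16\right) 132 = - 198 \cdot \frac{1}{11} \left(-16\right) 132 = \left(-198\right) \left(- \frac{16}{11}\right) 132 = 288 \cdot 132 = 38016$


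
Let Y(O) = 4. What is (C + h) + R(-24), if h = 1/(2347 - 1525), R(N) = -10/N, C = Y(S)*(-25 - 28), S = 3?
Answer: -115947/548 ≈ -211.58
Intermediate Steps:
C = -212 (C = 4*(-25 - 28) = 4*(-53) = -212)
h = 1/822 ≈ 0.0012165
(C + h) + R(-24) = (-212 + 1/822) - 10/(-24) = -174263/822 - 10*(-1/24) = -174263/822 + 5/12 = -115947/548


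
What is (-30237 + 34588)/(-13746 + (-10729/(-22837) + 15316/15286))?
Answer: -759437424041/2399013815993 ≈ -0.31656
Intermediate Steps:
(-30237 + 34588)/(-13746 + (-10729/(-22837) + 15316/15286)) = 4351/(-13746 + (-10729*(-1/22837) + 15316*(1/15286))) = 4351/(-13746 + (10729/22837 + 7658/7643)) = 4351/(-13746 + 256887493/174543191) = 4351/(-2399013815993/174543191) = 4351*(-174543191/2399013815993) = -759437424041/2399013815993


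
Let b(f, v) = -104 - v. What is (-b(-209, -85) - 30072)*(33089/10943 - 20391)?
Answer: 6704993318072/10943 ≈ 6.1272e+8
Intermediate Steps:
(-b(-209, -85) - 30072)*(33089/10943 - 20391) = (-(-104 - 1*(-85)) - 30072)*(33089/10943 - 20391) = (-(-104 + 85) - 30072)*(33089*(1/10943) - 20391) = (-1*(-19) - 30072)*(33089/10943 - 20391) = (19 - 30072)*(-223105624/10943) = -30053*(-223105624/10943) = 6704993318072/10943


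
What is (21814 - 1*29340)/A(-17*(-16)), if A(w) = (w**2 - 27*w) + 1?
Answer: -7526/66641 ≈ -0.11293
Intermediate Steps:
A(w) = 1 + w**2 - 27*w
(21814 - 1*29340)/A(-17*(-16)) = (21814 - 1*29340)/(1 + (-17*(-16))**2 - (-459)*(-16)) = (21814 - 29340)/(1 + 272**2 - 27*272) = -7526/(1 + 73984 - 7344) = -7526/66641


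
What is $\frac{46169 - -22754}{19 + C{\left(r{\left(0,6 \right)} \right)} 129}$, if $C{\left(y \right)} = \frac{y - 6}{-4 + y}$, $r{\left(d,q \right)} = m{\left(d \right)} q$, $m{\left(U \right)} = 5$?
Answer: $\frac{895999}{1795} \approx 499.16$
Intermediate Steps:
$r{\left(d,q \right)} = 5 q$
$C{\left(y \right)} = \frac{-6 + y}{-4 + y}$
$\frac{46169 - -22754}{19 + C{\left(r{\left(0,6 \right)} \right)} 129} = \frac{46169 - -22754}{19 + \frac{-6 + 5 \cdot 6}{-4 + 5 \cdot 6} \cdot 129} = \frac{46169 + 22754}{19 + \frac{-6 + 30}{-4 + 30} \cdot 129} = \frac{68923}{19 + \frac{1}{26} \cdot 24 \cdot 129} = \frac{68923}{19 + \frac{12}{13} \cdot 129} = \frac{68923}{19 + \frac{1548}{13}} = \frac{68923}{\frac{1795}{13}} = 68923 \cdot \frac{13}{1795} = \frac{895999}{1795}$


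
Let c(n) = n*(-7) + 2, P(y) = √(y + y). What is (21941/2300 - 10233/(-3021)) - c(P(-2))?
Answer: 25307687/2316100 + 14*I ≈ 10.927 + 14.0*I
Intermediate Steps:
P(y) = √2*√y (P(y) = √(2*y) = √2*√y)
c(n) = 2 - 7*n (c(n) = -7*n + 2 = 2 - 7*n)
(21941/2300 - 10233/(-3021)) - c(P(-2)) = (21941/2300 - 10233/(-3021)) - (2 - 7*√2*√(-2)) = (21941*(1/2300) - 10233*(-1/3021)) - (2 - 7*√2*I*√2) = (21941/2300 + 3411/1007) - (2 - 14*I) = 29939887/2316100 - (2 - 14*I) = 29939887/2316100 + (-2 + 14*I) = 25307687/2316100 + 14*I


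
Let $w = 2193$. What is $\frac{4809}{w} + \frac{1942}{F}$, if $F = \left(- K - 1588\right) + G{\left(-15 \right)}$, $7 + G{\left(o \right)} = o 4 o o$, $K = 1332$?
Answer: $\frac{24912879}{12008137} \approx 2.0747$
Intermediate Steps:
$G{\left(o \right)} = -7 + 4 o^{3}$ ($G{\left(o \right)} = -7 + o 4 o o = -7 + 4 o o o = -7 + 4 o^{2} o = -7 + 4 o^{3}$)
$F = -16427$ ($F = \left(\left(-1\right) 1332 - 1588\right) + \left(-7 + 4 \left(-15\right)^{3}\right) = \left(-1332 - 1588\right) + \left(-7 + 4 \left(-3375\right)\right) = -2920 - 13507 = -16427$)
$\frac{4809}{w} + \frac{1942}{F} = \frac{4809}{2193} + \frac{1942}{-16427} = 4809 \cdot \frac{1}{2193} + 1942 \left(- \frac{1}{16427}\right) = \frac{1603}{731} - \frac{1942}{16427} = \frac{24912879}{12008137}$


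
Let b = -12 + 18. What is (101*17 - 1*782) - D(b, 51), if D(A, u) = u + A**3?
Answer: 668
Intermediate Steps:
b = 6
(101*17 - 1*782) - D(b, 51) = (101*17 - 1*782) - (51 + 6**3) = (1717 - 782) - (51 + 216) = 935 - 1*267 = 935 - 267 = 668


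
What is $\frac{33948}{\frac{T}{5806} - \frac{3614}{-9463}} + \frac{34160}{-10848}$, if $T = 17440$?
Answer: $\frac{105349408186991}{10509994626} \approx 10024.0$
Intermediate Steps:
$\frac{33948}{\frac{T}{5806} - \frac{3614}{-9463}} + \frac{34160}{-10848} = \frac{33948}{\frac{17440}{5806} - \frac{3614}{-9463}} + \frac{34160}{-10848} = \frac{33948}{17440 \cdot \frac{1}{5806} - - \frac{3614}{9463}} + 34160 \left(- \frac{1}{10848}\right) = \frac{33948}{\frac{8720}{2903} + \frac{3614}{9463}} - \frac{2135}{678} = \frac{33948}{\frac{93008802}{27471089}} - \frac{2135}{678} = 33948 \cdot \frac{27471089}{93008802} - \frac{2135}{678} = \frac{155431421562}{15501467} - \frac{2135}{678} = \frac{105349408186991}{10509994626}$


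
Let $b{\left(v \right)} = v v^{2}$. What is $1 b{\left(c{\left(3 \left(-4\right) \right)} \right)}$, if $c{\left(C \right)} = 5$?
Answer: $125$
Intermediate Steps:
$b{\left(v \right)} = v^{3}$
$1 b{\left(c{\left(3 \left(-4\right) \right)} \right)} = 1 \cdot 5^{3} = 1 \cdot 125 = 125$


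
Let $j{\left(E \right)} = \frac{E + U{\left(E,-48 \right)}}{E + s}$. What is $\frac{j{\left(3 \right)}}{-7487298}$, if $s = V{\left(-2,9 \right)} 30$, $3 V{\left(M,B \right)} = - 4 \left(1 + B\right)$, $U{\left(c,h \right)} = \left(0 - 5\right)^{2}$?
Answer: $\frac{2}{212318379} \approx 9.4198 \cdot 10^{-9}$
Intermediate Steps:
$U{\left(c,h \right)} = 25$ ($U{\left(c,h \right)} = \left(-5\right)^{2} = 25$)
$V{\left(M,B \right)} = - \frac{4}{3} - \frac{4 B}{3}$ ($V{\left(M,B \right)} = \frac{\left(-4\right) \left(1 + B\right)}{3} = \frac{-4 - 4 B}{3} = - \frac{4}{3} - \frac{4 B}{3}$)
$s = -400$ ($s = \left(- \frac{4}{3} - 12\right) 30 = \left(- \frac{40}{3}\right) 30 = -400$)
$j{\left(E \right)} = \frac{25 + E}{-400 + E}$ ($j{\left(E \right)} = \frac{E + 25}{E - 400} = \frac{25 + E}{-400 + E}$)
$\frac{j{\left(3 \right)}}{-7487298} = \frac{\frac{1}{-400 + 3} \left(25 + 3\right)}{-7487298} = \frac{1}{-397} \cdot 28 \left(- \frac{1}{7487298}\right) = \left(- \frac{1}{397}\right) 28 \left(- \frac{1}{7487298}\right) = \left(- \frac{28}{397}\right) \left(- \frac{1}{7487298}\right) = \frac{2}{212318379}$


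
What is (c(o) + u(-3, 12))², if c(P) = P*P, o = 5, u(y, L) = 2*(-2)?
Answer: 441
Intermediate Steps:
u(y, L) = -4
c(P) = P²
(c(o) + u(-3, 12))² = (5² - 4)² = (25 - 4)² = 21² = 441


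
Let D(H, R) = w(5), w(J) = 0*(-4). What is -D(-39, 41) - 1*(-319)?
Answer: 319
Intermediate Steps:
w(J) = 0
D(H, R) = 0
-D(-39, 41) - 1*(-319) = -1*0 - 1*(-319) = 0 + 319 = 319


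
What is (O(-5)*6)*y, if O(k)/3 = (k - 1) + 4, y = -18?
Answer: 648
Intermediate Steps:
O(k) = 9 + 3*k (O(k) = 3*((k - 1) + 4) = 3*((-1 + k) + 4) = 3*(3 + k) = 9 + 3*k)
(O(-5)*6)*y = ((9 + 3*(-5))*6)*(-18) = ((9 - 15)*6)*(-18) = -6*6*(-18) = -36*(-18) = 648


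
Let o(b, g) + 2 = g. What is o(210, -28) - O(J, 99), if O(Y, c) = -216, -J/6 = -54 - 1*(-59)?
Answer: 186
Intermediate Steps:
o(b, g) = -2 + g
J = -30 (J = -6*(-54 - 1*(-59)) = -6*(-54 + 59) = -6*5 = -30)
o(210, -28) - O(J, 99) = (-2 - 28) - 1*(-216) = -30 + 216 = 186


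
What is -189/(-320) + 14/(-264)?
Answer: 5677/10560 ≈ 0.53759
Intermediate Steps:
-189/(-320) + 14/(-264) = -189*(-1/320) + 14*(-1/264) = 189/320 - 7/132 = 5677/10560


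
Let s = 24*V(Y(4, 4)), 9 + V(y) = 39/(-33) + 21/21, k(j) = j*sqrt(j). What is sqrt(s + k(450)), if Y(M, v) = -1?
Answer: sqrt(-26664 + 816750*sqrt(2))/11 ≈ 96.569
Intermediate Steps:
k(j) = j**(3/2)
V(y) = -101/11 (V(y) = -9 + (39/(-33) + 21/21) = -9 + (39*(-1/33) + 21*(1/21)) = -9 + (-13/11 + 1) = -9 - 2/11 = -101/11)
s = -2424/11 (s = 24*(-101/11) = -2424/11 ≈ -220.36)
sqrt(s + k(450)) = sqrt(-2424/11 + 450**(3/2)) = sqrt(-2424/11 + 6750*sqrt(2))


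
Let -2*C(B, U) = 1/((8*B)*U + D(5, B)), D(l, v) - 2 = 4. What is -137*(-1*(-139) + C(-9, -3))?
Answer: -8454955/444 ≈ -19043.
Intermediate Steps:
D(l, v) = 6 (D(l, v) = 2 + 4 = 6)
C(B, U) = -1/(2*(6 + 8*B*U)) (C(B, U) = -1/(2*((8*B)*U + 6)) = -1/(2*(8*B*U + 6)) = -1/(2*(6 + 8*B*U)))
-137*(-1*(-139) + C(-9, -3)) = -137*(-1*(-139) - 1/(12 + 16*(-9)*(-3))) = -137*(139 - 1/(12 + 432)) = -137*(139 - 1/444) = -137*61715/444 = -8454955/444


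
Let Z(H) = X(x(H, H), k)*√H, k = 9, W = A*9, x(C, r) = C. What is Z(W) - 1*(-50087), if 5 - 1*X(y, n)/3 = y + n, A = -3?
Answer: 50087 + 207*I*√3 ≈ 50087.0 + 358.53*I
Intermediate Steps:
W = -27 (W = -3*9 = -27)
X(y, n) = 15 - 3*n - 3*y (X(y, n) = 15 - 3*(y + n) = 15 - 3*(n + y) = 15 + (-3*n - 3*y) = 15 - 3*n - 3*y)
Z(H) = √H*(-12 - 3*H) (Z(H) = (15 - 3*9 - 3*H)*√H = (15 - 27 - 3*H)*√H = (-12 - 3*H)*√H = √H*(-12 - 3*H))
Z(W) - 1*(-50087) = 3*√(-27)*(-4 - 1*(-27)) - 1*(-50087) = 3*(3*I*√3)*(-4 + 27) + 50087 = 3*(3*I*√3)*23 + 50087 = 207*I*√3 + 50087 = 50087 + 207*I*√3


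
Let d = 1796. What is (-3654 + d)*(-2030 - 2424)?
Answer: 8275532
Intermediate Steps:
(-3654 + d)*(-2030 - 2424) = (-3654 + 1796)*(-2030 - 2424) = -1858*(-4454) = 8275532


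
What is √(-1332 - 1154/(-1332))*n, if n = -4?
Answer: -2*I*√65603590/111 ≈ -145.94*I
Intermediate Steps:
√(-1332 - 1154/(-1332))*n = √(-1332 - 1154/(-1332))*(-4) = √(-1332 - 1154*(-1/1332))*(-4) = √(-1332 + 577/666)*(-4) = √(-886535/666)*(-4) = (I*√65603590/222)*(-4) = -2*I*√65603590/111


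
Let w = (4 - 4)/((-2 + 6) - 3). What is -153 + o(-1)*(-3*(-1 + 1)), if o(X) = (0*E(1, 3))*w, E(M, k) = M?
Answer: -153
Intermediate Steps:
w = 0 (w = 0/(4 - 3) = 0/1 = 0*1 = 0)
o(X) = 0 (o(X) = (0*1)*0 = 0*0 = 0)
-153 + o(-1)*(-3*(-1 + 1)) = -153 + 0*(-3*(-1 + 1)) = -153 + 0*(-3*0) = -153 + 0*0 = -153 + 0 = -153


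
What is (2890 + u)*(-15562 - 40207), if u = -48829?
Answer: 2561972091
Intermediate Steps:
(2890 + u)*(-15562 - 40207) = (2890 - 48829)*(-15562 - 40207) = -45939*(-55769) = 2561972091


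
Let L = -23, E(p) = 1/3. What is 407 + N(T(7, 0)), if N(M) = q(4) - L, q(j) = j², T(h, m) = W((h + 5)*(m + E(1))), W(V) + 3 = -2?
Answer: 446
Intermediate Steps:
E(p) = ⅓
W(V) = -5 (W(V) = -3 - 2 = -5)
T(h, m) = -5
N(M) = 39 (N(M) = 4² - 1*(-23) = 16 + 23 = 39)
407 + N(T(7, 0)) = 407 + 39 = 446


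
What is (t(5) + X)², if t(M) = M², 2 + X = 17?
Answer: 1600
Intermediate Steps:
X = 15 (X = -2 + 17 = 15)
(t(5) + X)² = (5² + 15)² = (25 + 15)² = 40² = 1600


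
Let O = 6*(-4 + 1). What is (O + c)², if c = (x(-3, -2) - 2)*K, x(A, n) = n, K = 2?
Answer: 676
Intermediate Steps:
O = -18 (O = 6*(-3) = -18)
c = -8 (c = (-2 - 2)*2 = -4*2 = -8)
(O + c)² = (-18 - 8)² = (-26)² = 676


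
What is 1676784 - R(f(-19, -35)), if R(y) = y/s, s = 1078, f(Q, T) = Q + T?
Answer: 903786603/539 ≈ 1.6768e+6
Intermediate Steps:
R(y) = y/1078
1676784 - R(f(-19, -35)) = 1676784 - (-19 - 35)/1078 = 1676784 - (-54)/1078 = 1676784 - 1*(-27/539) = 1676784 + 27/539 = 903786603/539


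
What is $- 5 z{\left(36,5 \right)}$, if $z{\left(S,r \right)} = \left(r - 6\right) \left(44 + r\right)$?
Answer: $245$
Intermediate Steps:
$z{\left(S,r \right)} = \left(-6 + r\right) \left(44 + r\right)$
$- 5 z{\left(36,5 \right)} = - 5 \left(-264 + 5^{2} + 38 \cdot 5\right) = - 5 \left(-264 + 25 + 190\right) = \left(-5\right) \left(-49\right) = 245$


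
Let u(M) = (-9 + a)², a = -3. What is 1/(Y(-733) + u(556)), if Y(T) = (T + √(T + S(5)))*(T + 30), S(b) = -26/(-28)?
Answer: 7216202/3724605955527 + 703*I*√143486/3724605955527 ≈ 1.9374e-6 + 7.1496e-8*I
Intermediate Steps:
S(b) = 13/14 (S(b) = -26*(-1/28) = 13/14)
u(M) = 144 (u(M) = (-9 - 3)² = (-12)² = 144)
Y(T) = (30 + T)*(T + √(13/14 + T)) (Y(T) = (T + √(T + 13/14))*(T + 30) = (T + √(13/14 + T))*(30 + T) = (30 + T)*(T + √(13/14 + T)))
1/(Y(-733) + u(556)) = 1/(((-733)² + 30*(-733) + 15*√(182 + 196*(-733))/7 + (1/14)*(-733)*√(182 + 196*(-733))) + 144) = 1/((537289 - 21990 + 15*√(182 - 143668)/7 + (1/14)*(-733)*√(182 - 143668)) + 144) = 1/((537289 - 21990 + 15*√(-143486)/7 + (1/14)*(-733)*√(-143486)) + 144) = 1/((537289 - 21990 + 15*(I*√143486)/7 + (1/14)*(-733)*(I*√143486)) + 144) = 1/((537289 - 21990 + 15*I*√143486/7 - 733*I*√143486/14) + 144) = 1/((515299 - 703*I*√143486/14) + 144) = 1/(515443 - 703*I*√143486/14)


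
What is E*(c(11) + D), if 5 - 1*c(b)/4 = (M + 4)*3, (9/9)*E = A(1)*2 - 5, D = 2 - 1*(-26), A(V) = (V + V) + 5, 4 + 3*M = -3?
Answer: 252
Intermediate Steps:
M = -7/3 (M = -4/3 + (⅓)*(-3) = -4/3 - 1 = -7/3 ≈ -2.3333)
A(V) = 5 + 2*V (A(V) = 2*V + 5 = 5 + 2*V)
D = 28 (D = 2 + 26 = 28)
E = 9 (E = (5 + 2*1)*2 - 5 = (5 + 2)*2 - 5 = 7*2 - 5 = 14 - 5 = 9)
c(b) = 0 (c(b) = 20 - 4*(-7/3 + 4)*3 = 20 - 20*3/3 = 20 - 4*5 = 20 - 20 = 0)
E*(c(11) + D) = 9*(0 + 28) = 9*28 = 252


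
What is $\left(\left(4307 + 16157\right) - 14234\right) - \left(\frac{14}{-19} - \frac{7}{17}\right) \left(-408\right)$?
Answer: $\frac{109466}{19} \approx 5761.4$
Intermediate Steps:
$\left(\left(4307 + 16157\right) - 14234\right) - \left(\frac{14}{-19} - \frac{7}{17}\right) \left(-408\right) = \left(20464 - 14234\right) - \left(14 \left(- \frac{1}{19}\right) - \frac{7}{17}\right) \left(-408\right) = 6230 - \left(- \frac{14}{19} - \frac{7}{17}\right) \left(-408\right) = 6230 - \left(- \frac{371}{323}\right) \left(-408\right) = 6230 - \frac{8904}{19} = \frac{109466}{19}$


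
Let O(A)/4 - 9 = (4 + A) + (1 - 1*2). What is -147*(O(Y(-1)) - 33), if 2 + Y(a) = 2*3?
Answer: -4557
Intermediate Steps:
Y(a) = 4 (Y(a) = -2 + 2*3 = -2 + 6 = 4)
O(A) = 48 + 4*A (O(A) = 36 + 4*((4 + A) + (1 - 1*2)) = 36 + 4*((4 + A) + (1 - 2)) = 36 + 4*((4 + A) - 1) = 36 + 4*(3 + A) = 36 + (12 + 4*A) = 48 + 4*A)
-147*(O(Y(-1)) - 33) = -147*((48 + 4*4) - 33) = -147*((48 + 16) - 33) = -147*(64 - 33) = -147*31 = -4557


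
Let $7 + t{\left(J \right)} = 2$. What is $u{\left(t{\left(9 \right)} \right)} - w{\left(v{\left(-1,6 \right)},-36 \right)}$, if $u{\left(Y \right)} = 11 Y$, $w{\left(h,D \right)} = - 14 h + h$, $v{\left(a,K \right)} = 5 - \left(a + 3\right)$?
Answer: $-16$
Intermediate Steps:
$v{\left(a,K \right)} = 2 - a$ ($v{\left(a,K \right)} = 5 - \left(3 + a\right) = 2 - a$)
$t{\left(J \right)} = -5$ ($t{\left(J \right)} = -7 + 2 = -5$)
$w{\left(h,D \right)} = - 13 h$
$u{\left(t{\left(9 \right)} \right)} - w{\left(v{\left(-1,6 \right)},-36 \right)} = 11 \left(-5\right) - - 13 \left(2 - -1\right) = -55 - - 13 \left(2 + 1\right) = -55 - \left(-13\right) 3 = -55 - -39 = -55 + 39 = -16$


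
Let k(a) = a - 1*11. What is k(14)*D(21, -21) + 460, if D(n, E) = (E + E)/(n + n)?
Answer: 457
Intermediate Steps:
D(n, E) = E/n (D(n, E) = (2*E)/((2*n)) = (2*E)*(1/(2*n)) = E/n)
k(a) = -11 + a (k(a) = a - 11 = -11 + a)
k(14)*D(21, -21) + 460 = (-11 + 14)*(-21/21) + 460 = 3*(-21*1/21) + 460 = 3*(-1) + 460 = -3 + 460 = 457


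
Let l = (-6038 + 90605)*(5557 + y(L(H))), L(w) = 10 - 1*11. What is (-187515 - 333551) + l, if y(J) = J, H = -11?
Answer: 469333186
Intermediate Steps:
L(w) = -1 (L(w) = 10 - 11 = -1)
l = 469854252 (l = (-6038 + 90605)*(5557 - 1) = 84567*5556 = 469854252)
(-187515 - 333551) + l = (-187515 - 333551) + 469854252 = -521066 + 469854252 = 469333186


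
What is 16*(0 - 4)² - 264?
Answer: -8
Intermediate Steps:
16*(0 - 4)² - 264 = 16*(-4)² - 264 = 16*16 - 264 = 256 - 264 = -8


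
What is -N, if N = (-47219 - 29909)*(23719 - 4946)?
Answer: 1447923944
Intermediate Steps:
N = -1447923944 (N = -77128*18773 = -1447923944)
-N = -1*(-1447923944) = 1447923944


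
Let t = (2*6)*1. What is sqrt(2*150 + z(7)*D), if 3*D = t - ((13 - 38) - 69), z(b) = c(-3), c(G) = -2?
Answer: 4*sqrt(129)/3 ≈ 15.144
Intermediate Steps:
t = 12 (t = 12*1 = 12)
z(b) = -2
D = 106/3 (D = (12 - ((13 - 38) - 69))/3 = (12 - (-25 - 69))/3 = (12 - 1*(-94))/3 = (12 + 94)/3 = (1/3)*106 = 106/3 ≈ 35.333)
sqrt(2*150 + z(7)*D) = sqrt(2*150 - 2*106/3) = sqrt(300 - 212/3) = sqrt(688/3) = 4*sqrt(129)/3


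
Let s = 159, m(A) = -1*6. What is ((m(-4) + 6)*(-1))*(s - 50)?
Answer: 0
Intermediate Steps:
m(A) = -6
((m(-4) + 6)*(-1))*(s - 50) = ((-6 + 6)*(-1))*(159 - 50) = (0*(-1))*109 = 0*109 = 0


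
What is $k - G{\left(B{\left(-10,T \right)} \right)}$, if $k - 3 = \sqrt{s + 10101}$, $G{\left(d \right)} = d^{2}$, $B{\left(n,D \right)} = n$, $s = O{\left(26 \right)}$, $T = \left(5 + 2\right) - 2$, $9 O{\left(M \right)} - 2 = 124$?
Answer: $-97 + 17 \sqrt{35} \approx 3.5734$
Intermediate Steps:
$O{\left(M \right)} = 14$ ($O{\left(M \right)} = \frac{2}{9} + \frac{1}{9} \cdot 124 = \frac{2}{9} + \frac{124}{9} = 14$)
$T = 5$ ($T = 7 - 2 = 5$)
$s = 14$
$k = 3 + 17 \sqrt{35}$ ($k = 3 + \sqrt{14 + 10101} = 3 + \sqrt{10115} = 3 + 17 \sqrt{35} \approx 103.57$)
$k - G{\left(B{\left(-10,T \right)} \right)} = \left(3 + 17 \sqrt{35}\right) - \left(-10\right)^{2} = \left(3 + 17 \sqrt{35}\right) - 100 = -97 + 17 \sqrt{35}$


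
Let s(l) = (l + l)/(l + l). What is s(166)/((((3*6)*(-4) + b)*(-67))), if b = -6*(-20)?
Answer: -1/3216 ≈ -0.00031095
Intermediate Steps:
b = 120
s(l) = 1 (s(l) = (2*l)/((2*l)) = (2*l)*(1/(2*l)) = 1)
s(166)/((((3*6)*(-4) + b)*(-67))) = 1/(((3*6)*(-4) + 120)*(-67)) = 1/((18*(-4) + 120)*(-67)) = 1/((-72 + 120)*(-67)) = 1/(48*(-67)) = 1/(-3216) = 1*(-1/3216) = -1/3216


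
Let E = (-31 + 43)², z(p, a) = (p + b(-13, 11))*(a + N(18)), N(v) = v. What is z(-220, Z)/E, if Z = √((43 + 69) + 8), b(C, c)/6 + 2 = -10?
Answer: -73/2 - 73*√30/18 ≈ -58.713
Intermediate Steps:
b(C, c) = -72 (b(C, c) = -12 + 6*(-10) = -12 - 60 = -72)
Z = 2*√30 (Z = √(112 + 8) = √120 = 2*√30 ≈ 10.954)
z(p, a) = (-72 + p)*(18 + a) (z(p, a) = (p - 72)*(a + 18) = (-72 + p)*(18 + a))
E = 144 (E = 12² = 144)
z(-220, Z)/E = (-1296 - 144*√30 + 18*(-220) + (2*√30)*(-220))/144 = (-1296 - 144*√30 - 3960 - 440*√30)*(1/144) = (-5256 - 584*√30)*(1/144) = -73/2 - 73*√30/18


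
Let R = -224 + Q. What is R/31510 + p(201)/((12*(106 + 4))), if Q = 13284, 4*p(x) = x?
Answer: 2509677/5545760 ≈ 0.45254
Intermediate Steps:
p(x) = x/4
R = 13060 (R = -224 + 13284 = 13060)
R/31510 + p(201)/((12*(106 + 4))) = 13060/31510 + ((¼)*201)/((12*(106 + 4))) = 13060*(1/31510) + 201/(4*((12*110))) = 1306/3151 + (201/4)/1320 = 1306/3151 + (201/4)*(1/1320) = 1306/3151 + 67/1760 = 2509677/5545760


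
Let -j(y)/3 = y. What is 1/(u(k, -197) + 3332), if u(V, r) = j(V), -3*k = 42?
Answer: 1/3374 ≈ 0.00029638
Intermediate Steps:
k = -14 (k = -1/3*42 = -14)
j(y) = -3*y
u(V, r) = -3*V
1/(u(k, -197) + 3332) = 1/(-3*(-14) + 3332) = 1/(42 + 3332) = 1/3374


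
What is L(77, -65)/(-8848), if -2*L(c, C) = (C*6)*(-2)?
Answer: 195/4424 ≈ 0.044078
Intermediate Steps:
L(c, C) = 6*C (L(c, C) = -C*6*(-2)/2 = -6*C*(-2)/2 = -(-6)*C = 6*C)
L(77, -65)/(-8848) = (6*(-65))/(-8848) = -390*(-1/8848) = 195/4424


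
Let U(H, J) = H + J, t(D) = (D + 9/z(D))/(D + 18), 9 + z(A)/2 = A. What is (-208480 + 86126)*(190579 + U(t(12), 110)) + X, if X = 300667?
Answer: -233313162983/10 ≈ -2.3331e+10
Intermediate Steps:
z(A) = -18 + 2*A
t(D) = (D + 9/(-18 + 2*D))/(18 + D) (t(D) = (D + 9/(-18 + 2*D))/(D + 18) = (D + 9/(-18 + 2*D))/(18 + D))
(-208480 + 86126)*(190579 + U(t(12), 110)) + X = (-208480 + 86126)*(190579 + ((9/2 + 12*(-9 + 12))/((-9 + 12)*(18 + 12)) + 110)) + 300667 = -122354*(190579 + ((9/2 + 12*3)/(3*30) + 110)) + 300667 = -122354*(190579 + ((1/3)*(1/30)*(9/2 + 36) + 110)) + 300667 = -122354*(190579 + ((1/3)*(1/30)*(81/2) + 110)) + 300667 = -122354*(190579 + (9/20 + 110)) + 300667 = -122354*(190579 + 2209/20) + 300667 = -122354*3813789/20 + 300667 = -233316169653/10 + 300667 = -233313162983/10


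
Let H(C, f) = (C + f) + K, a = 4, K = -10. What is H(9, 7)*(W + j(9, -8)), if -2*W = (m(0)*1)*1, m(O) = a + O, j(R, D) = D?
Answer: -60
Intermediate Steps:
m(O) = 4 + O
H(C, f) = -10 + C + f (H(C, f) = (C + f) - 10 = -10 + C + f)
W = -2 (W = -(4 + 0)*1/2 = -4*1/2 = -2 ≈ -2.0000)
H(9, 7)*(W + j(9, -8)) = (-10 + 9 + 7)*(-2 - 8) = 6*(-10) = -60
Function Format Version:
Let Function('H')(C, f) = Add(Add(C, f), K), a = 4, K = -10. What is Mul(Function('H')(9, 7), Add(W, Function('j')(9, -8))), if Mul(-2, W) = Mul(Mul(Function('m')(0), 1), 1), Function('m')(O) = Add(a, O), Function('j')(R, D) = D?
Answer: -60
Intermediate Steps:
Function('m')(O) = Add(4, O)
Function('H')(C, f) = Add(-10, C, f) (Function('H')(C, f) = Add(Add(C, f), -10) = Add(-10, C, f))
W = -2 (W = Mul(Rational(-1, 2), Mul(Mul(Add(4, 0), 1), 1)) = Mul(Rational(-1, 2), Mul(Mul(4, 1), 1)) = Mul(Rational(-1, 2), Mul(4, 1)) = Mul(Rational(-1, 2), 4) = -2)
Mul(Function('H')(9, 7), Add(W, Function('j')(9, -8))) = Mul(Add(-10, 9, 7), Add(-2, -8)) = Mul(6, -10) = -60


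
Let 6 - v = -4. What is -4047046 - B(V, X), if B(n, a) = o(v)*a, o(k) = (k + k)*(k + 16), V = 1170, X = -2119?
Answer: -2945166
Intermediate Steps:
v = 10 (v = 6 - 1*(-4) = 6 + 4 = 10)
o(k) = 2*k*(16 + k) (o(k) = (2*k)*(16 + k) = 2*k*(16 + k))
B(n, a) = 520*a (B(n, a) = (2*10*(16 + 10))*a = (2*10*26)*a = 520*a)
-4047046 - B(V, X) = -4047046 - 520*(-2119) = -4047046 - 1*(-1101880) = -4047046 + 1101880 = -2945166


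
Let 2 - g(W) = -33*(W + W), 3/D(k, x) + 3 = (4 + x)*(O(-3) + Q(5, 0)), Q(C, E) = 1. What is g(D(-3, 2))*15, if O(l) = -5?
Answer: -80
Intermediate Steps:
D(k, x) = 3/(-19 - 4*x) (D(k, x) = 3/(-3 + (4 + x)*(-5 + 1)) = 3/(-3 + (4 + x)*(-4)) = 3/(-3 + (-16 - 4*x)) = 3/(-19 - 4*x))
g(W) = 2 + 66*W (g(W) = 2 - (-33)*(W + W) = 2 - (-33)*2*W = 2 - (-66)*W = 2 + 66*W)
g(D(-3, 2))*15 = (2 + 66*(3/(-19 - 4*2)))*15 = (2 + 66*(3/(-19 - 8)))*15 = (2 + 66*(3/(-27)))*15 = (2 + 66*(3*(-1/27)))*15 = (2 + 66*(-1/9))*15 = (2 - 22/3)*15 = -16/3*15 = -80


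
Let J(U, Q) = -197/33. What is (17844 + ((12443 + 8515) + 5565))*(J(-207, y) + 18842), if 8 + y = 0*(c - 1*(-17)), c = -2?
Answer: 9192679721/11 ≈ 8.3570e+8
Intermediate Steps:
y = -8 (y = -8 + 0*(-2 - 1*(-17)) = -8 + 0*(-2 + 17) = -8 + 0*15 = -8 + 0 = -8)
J(U, Q) = -197/33 (J(U, Q) = -197*1/33 = -197/33)
(17844 + ((12443 + 8515) + 5565))*(J(-207, y) + 18842) = (17844 + ((12443 + 8515) + 5565))*(-197/33 + 18842) = (17844 + (20958 + 5565))*(621589/33) = (17844 + 26523)*(621589/33) = 44367*(621589/33) = 9192679721/11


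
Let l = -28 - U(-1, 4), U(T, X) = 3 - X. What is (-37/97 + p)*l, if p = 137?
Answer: -357804/97 ≈ -3688.7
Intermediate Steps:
l = -27 (l = -28 - (3 - 1*4) = -28 - (3 - 4) = -28 - 1*(-1) = -28 + 1 = -27)
(-37/97 + p)*l = (-37/97 + 137)*(-27) = (13252/97)*(-27) = -357804/97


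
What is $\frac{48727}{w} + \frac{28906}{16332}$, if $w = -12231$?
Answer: $- \frac{73710013}{33292782} \approx -2.214$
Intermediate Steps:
$\frac{48727}{w} + \frac{28906}{16332} = \frac{48727}{-12231} + \frac{28906}{16332} = 48727 \left(- \frac{1}{12231}\right) + 28906 \cdot \frac{1}{16332} = - \frac{48727}{12231} + \frac{14453}{8166} = - \frac{73710013}{33292782}$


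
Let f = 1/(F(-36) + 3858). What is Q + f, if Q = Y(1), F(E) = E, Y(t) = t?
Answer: 3823/3822 ≈ 1.0003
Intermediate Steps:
f = 1/3822 (f = 1/(-36 + 3858) = 1/3822 ≈ 0.00026164)
Q = 1
Q + f = 1 + 1/3822 = 3823/3822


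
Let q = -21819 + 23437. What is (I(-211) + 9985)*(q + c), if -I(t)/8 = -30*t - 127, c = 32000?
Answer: -1332583902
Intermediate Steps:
I(t) = 1016 + 240*t (I(t) = -8*(-30*t - 127) = -8*(-127 - 30*t) = 1016 + 240*t)
q = 1618
(I(-211) + 9985)*(q + c) = ((1016 + 240*(-211)) + 9985)*(1618 + 32000) = ((1016 - 50640) + 9985)*33618 = (-49624 + 9985)*33618 = -39639*33618 = -1332583902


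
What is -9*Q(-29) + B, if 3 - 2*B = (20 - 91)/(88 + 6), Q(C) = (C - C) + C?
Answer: 49421/188 ≈ 262.88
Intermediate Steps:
Q(C) = C (Q(C) = 0 + C = C)
B = 353/188 (B = 3/2 - (20 - 91)/(2*(88 + 6)) = 3/2 - (-71)/(2*94) = 3/2 - ½*(-71/94) = 3/2 + 71/188 = 353/188 ≈ 1.8777)
-9*Q(-29) + B = -9*(-29) + 353/188 = 261 + 353/188 = 49421/188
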